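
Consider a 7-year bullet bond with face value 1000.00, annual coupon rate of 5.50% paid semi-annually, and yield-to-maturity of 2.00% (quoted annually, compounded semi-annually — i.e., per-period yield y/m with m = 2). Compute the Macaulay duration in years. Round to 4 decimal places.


Coupon per period c = face * coupon_rate / m = 27.500000
Periods per year m = 2; per-period yield y/m = 0.010000
Number of cashflows N = 14
Cashflows (t years, CF_t, discount factor 1/(1+y/m)^(m*t), PV):
  t = 0.5000: CF_t = 27.500000, DF = 0.990099, PV = 27.227723
  t = 1.0000: CF_t = 27.500000, DF = 0.980296, PV = 26.958141
  t = 1.5000: CF_t = 27.500000, DF = 0.970590, PV = 26.691229
  t = 2.0000: CF_t = 27.500000, DF = 0.960980, PV = 26.426959
  t = 2.5000: CF_t = 27.500000, DF = 0.951466, PV = 26.165306
  t = 3.0000: CF_t = 27.500000, DF = 0.942045, PV = 25.906244
  t = 3.5000: CF_t = 27.500000, DF = 0.932718, PV = 25.649747
  t = 4.0000: CF_t = 27.500000, DF = 0.923483, PV = 25.395789
  t = 4.5000: CF_t = 27.500000, DF = 0.914340, PV = 25.144345
  t = 5.0000: CF_t = 27.500000, DF = 0.905287, PV = 24.895391
  t = 5.5000: CF_t = 27.500000, DF = 0.896324, PV = 24.648902
  t = 6.0000: CF_t = 27.500000, DF = 0.887449, PV = 24.404854
  t = 6.5000: CF_t = 27.500000, DF = 0.878663, PV = 24.163221
  t = 7.0000: CF_t = 1027.500000, DF = 0.869963, PV = 893.886951
Price P = sum_t PV_t = 1227.564803
Macaulay numerator sum_t t * PV_t:
  t * PV_t at t = 0.5000: 13.613861
  t * PV_t at t = 1.0000: 26.958141
  t * PV_t at t = 1.5000: 40.036844
  t * PV_t at t = 2.0000: 52.853919
  t * PV_t at t = 2.5000: 65.413266
  t * PV_t at t = 3.0000: 77.718732
  t * PV_t at t = 3.5000: 89.774113
  t * PV_t at t = 4.0000: 101.583154
  t * PV_t at t = 4.5000: 113.149553
  t * PV_t at t = 5.0000: 124.476956
  t * PV_t at t = 5.5000: 135.568962
  t * PV_t at t = 6.0000: 146.429122
  t * PV_t at t = 6.5000: 157.060940
  t * PV_t at t = 7.0000: 6257.208659
Macaulay duration D = (sum_t t * PV_t) / P = 7401.846223 / 1227.564803 = 6.029699

Answer: Macaulay duration = 6.0297 years


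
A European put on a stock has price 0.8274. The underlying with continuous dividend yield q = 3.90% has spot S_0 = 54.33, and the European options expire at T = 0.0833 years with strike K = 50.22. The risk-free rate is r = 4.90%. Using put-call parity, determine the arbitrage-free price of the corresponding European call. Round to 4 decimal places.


Answer: Call price = 4.9657

Derivation:
Put-call parity: C - P = S_0 * exp(-qT) - K * exp(-rT).
S_0 * exp(-qT) = 54.3300 * 0.99675657 = 54.15378452
K * exp(-rT) = 50.2200 * 0.99592662 = 50.01543480
C = P + S*exp(-qT) - K*exp(-rT)
C = 0.8274 + 54.15378452 - 50.01543480 = 4.9657


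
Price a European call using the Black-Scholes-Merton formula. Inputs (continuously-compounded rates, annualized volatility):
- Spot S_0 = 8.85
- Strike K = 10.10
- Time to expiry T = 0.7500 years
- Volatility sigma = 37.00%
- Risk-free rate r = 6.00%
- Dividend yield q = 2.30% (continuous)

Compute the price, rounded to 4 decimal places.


Answer: Price = 0.7505

Derivation:
d1 = (ln(S/K) + (r - q + 0.5*sigma^2) * T) / (sigma * sqrt(T)) = -0.16549813
d2 = d1 - sigma * sqrt(T) = -0.48592752
exp(-rT) = 0.95599748; exp(-qT) = 0.98289793
C = S_0 * exp(-qT) * N(d1) - K * exp(-rT) * N(d2)
N(d1) = 0.43427596; N(d2) = 0.31350928
C = 8.8500 * 0.98289793 * 0.43427596 - 10.1000 * 0.95599748 * 0.31350928 = 0.7505


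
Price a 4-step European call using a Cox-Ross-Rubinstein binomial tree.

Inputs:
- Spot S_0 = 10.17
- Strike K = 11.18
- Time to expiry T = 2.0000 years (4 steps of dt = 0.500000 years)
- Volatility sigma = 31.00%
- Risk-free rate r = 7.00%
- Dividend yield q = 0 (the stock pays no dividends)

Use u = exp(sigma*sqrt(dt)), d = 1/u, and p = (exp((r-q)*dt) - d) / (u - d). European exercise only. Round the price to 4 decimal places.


dt = T/N = 0.500000
u = exp(sigma*sqrt(dt)) = 1.245084; d = 1/u = 0.803159
p = (exp((r-q)*dt) - d) / (u - d) = 0.526019
Discount per step: exp(-r*dt) = 0.965605
Stock lattice S(k, i) with i counting down-moves:
  k=0: S(0,0) = 10.1700
  k=1: S(1,0) = 12.6625; S(1,1) = 8.1681
  k=2: S(2,0) = 15.7659; S(2,1) = 10.1700; S(2,2) = 6.5603
  k=3: S(3,0) = 19.6299; S(3,1) = 12.6625; S(3,2) = 8.1681; S(3,3) = 5.2690
  k=4: S(4,0) = 24.4408; S(4,1) = 15.7659; S(4,2) = 10.1700; S(4,3) = 6.5603; S(4,4) = 4.2318
Terminal payoffs V(N, i) = max(S_T - K, 0):
  V(4,0) = 13.260818; V(4,1) = 4.585885; V(4,2) = 0.000000; V(4,3) = 0.000000; V(4,4) = 0.000000
Backward induction: V(k, i) = exp(-r*dt) * [p * V(k+1, i) + (1-p) * V(k+1, i+1)].
  V(3,0) = exp(-r*dt) * [p*13.260818 + (1-p)*4.585885] = 8.834384
  V(3,1) = exp(-r*dt) * [p*4.585885 + (1-p)*0.000000] = 2.329293
  V(3,2) = exp(-r*dt) * [p*0.000000 + (1-p)*0.000000] = 0.000000
  V(3,3) = exp(-r*dt) * [p*0.000000 + (1-p)*0.000000] = 0.000000
  V(2,0) = exp(-r*dt) * [p*8.834384 + (1-p)*2.329293] = 5.553287
  V(2,1) = exp(-r*dt) * [p*2.329293 + (1-p)*0.000000] = 1.183110
  V(2,2) = exp(-r*dt) * [p*0.000000 + (1-p)*0.000000] = 0.000000
  V(1,0) = exp(-r*dt) * [p*5.553287 + (1-p)*1.183110] = 3.362146
  V(1,1) = exp(-r*dt) * [p*1.183110 + (1-p)*0.000000] = 0.600933
  V(0,0) = exp(-r*dt) * [p*3.362146 + (1-p)*0.600933] = 1.982757

Answer: Price = V(0,0) = 1.9828


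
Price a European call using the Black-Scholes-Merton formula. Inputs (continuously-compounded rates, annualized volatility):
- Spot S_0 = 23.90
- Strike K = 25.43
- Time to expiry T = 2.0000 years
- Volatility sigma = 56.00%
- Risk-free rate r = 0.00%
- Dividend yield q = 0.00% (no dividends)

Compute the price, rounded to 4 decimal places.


Answer: Price = 6.8510

Derivation:
d1 = (ln(S/K) + (r - q + 0.5*sigma^2) * T) / (sigma * sqrt(T)) = 0.31762843
d2 = d1 - sigma * sqrt(T) = -0.47433117
exp(-rT) = 1.00000000; exp(-qT) = 1.00000000
C = S_0 * exp(-qT) * N(d1) - K * exp(-rT) * N(d2)
N(d1) = 0.62461660; N(d2) = 0.31763188
C = 23.9000 * 1.00000000 * 0.62461660 - 25.4300 * 1.00000000 * 0.31763188 = 6.8510


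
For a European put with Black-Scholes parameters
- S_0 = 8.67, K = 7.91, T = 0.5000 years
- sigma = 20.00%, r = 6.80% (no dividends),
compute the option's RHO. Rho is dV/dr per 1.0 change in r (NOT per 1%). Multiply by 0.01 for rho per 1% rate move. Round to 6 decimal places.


Answer: Rho = -0.789639

Derivation:
d1 = 0.9598338796; d2 = 0.8184125233
phi(d1) = 0.2516844720; exp(-qT) = 1.0000000000; exp(-rT) = 0.9665715046
N(-d2) = 0.2065608366
Rho = -K*T*exp(-rT)*N(-d2) = -7.9100 * 0.5000 * 0.9665715046 * 0.2065608366 = -0.789639


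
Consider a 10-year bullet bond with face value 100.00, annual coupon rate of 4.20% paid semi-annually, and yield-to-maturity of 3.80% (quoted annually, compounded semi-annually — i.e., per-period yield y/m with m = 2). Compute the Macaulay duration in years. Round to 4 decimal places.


Answer: Macaulay duration = 8.3010 years

Derivation:
Coupon per period c = face * coupon_rate / m = 2.100000
Periods per year m = 2; per-period yield y/m = 0.019000
Number of cashflows N = 20
Cashflows (t years, CF_t, discount factor 1/(1+y/m)^(m*t), PV):
  t = 0.5000: CF_t = 2.100000, DF = 0.981354, PV = 2.060844
  t = 1.0000: CF_t = 2.100000, DF = 0.963056, PV = 2.022418
  t = 1.5000: CF_t = 2.100000, DF = 0.945099, PV = 1.984709
  t = 2.0000: CF_t = 2.100000, DF = 0.927477, PV = 1.947702
  t = 2.5000: CF_t = 2.100000, DF = 0.910184, PV = 1.911386
  t = 3.0000: CF_t = 2.100000, DF = 0.893213, PV = 1.875747
  t = 3.5000: CF_t = 2.100000, DF = 0.876558, PV = 1.840772
  t = 4.0000: CF_t = 2.100000, DF = 0.860214, PV = 1.806449
  t = 4.5000: CF_t = 2.100000, DF = 0.844175, PV = 1.772767
  t = 5.0000: CF_t = 2.100000, DF = 0.828434, PV = 1.739712
  t = 5.5000: CF_t = 2.100000, DF = 0.812988, PV = 1.707274
  t = 6.0000: CF_t = 2.100000, DF = 0.797829, PV = 1.675441
  t = 6.5000: CF_t = 2.100000, DF = 0.782953, PV = 1.644201
  t = 7.0000: CF_t = 2.100000, DF = 0.768354, PV = 1.613544
  t = 7.5000: CF_t = 2.100000, DF = 0.754028, PV = 1.583458
  t = 8.0000: CF_t = 2.100000, DF = 0.739968, PV = 1.553933
  t = 8.5000: CF_t = 2.100000, DF = 0.726171, PV = 1.524959
  t = 9.0000: CF_t = 2.100000, DF = 0.712631, PV = 1.496525
  t = 9.5000: CF_t = 2.100000, DF = 0.699343, PV = 1.468621
  t = 10.0000: CF_t = 102.100000, DF = 0.686304, PV = 70.071604
Price P = sum_t PV_t = 103.302067
Macaulay numerator sum_t t * PV_t:
  t * PV_t at t = 0.5000: 1.030422
  t * PV_t at t = 1.0000: 2.022418
  t * PV_t at t = 1.5000: 2.977063
  t * PV_t at t = 2.0000: 3.895404
  t * PV_t at t = 2.5000: 4.778465
  t * PV_t at t = 3.0000: 5.627240
  t * PV_t at t = 3.5000: 6.442702
  t * PV_t at t = 4.0000: 7.225798
  t * PV_t at t = 4.5000: 7.977451
  t * PV_t at t = 5.0000: 8.698562
  t * PV_t at t = 5.5000: 9.390008
  t * PV_t at t = 6.0000: 10.052645
  t * PV_t at t = 6.5000: 10.687306
  t * PV_t at t = 7.0000: 11.294806
  t * PV_t at t = 7.5000: 11.875935
  t * PV_t at t = 8.0000: 12.431466
  t * PV_t at t = 8.5000: 12.962151
  t * PV_t at t = 9.0000: 13.468725
  t * PV_t at t = 9.5000: 13.951902
  t * PV_t at t = 10.0000: 700.716045
Macaulay duration D = (sum_t t * PV_t) / P = 857.506513 / 103.302067 = 8.300962


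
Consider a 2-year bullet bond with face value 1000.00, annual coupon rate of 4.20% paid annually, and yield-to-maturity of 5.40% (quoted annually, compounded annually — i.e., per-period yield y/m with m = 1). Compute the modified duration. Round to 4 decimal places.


Answer: Modified duration = 1.8589

Derivation:
Coupon per period c = face * coupon_rate / m = 42.000000
Periods per year m = 1; per-period yield y/m = 0.054000
Number of cashflows N = 2
Cashflows (t years, CF_t, discount factor 1/(1+y/m)^(m*t), PV):
  t = 1.0000: CF_t = 42.000000, DF = 0.948767, PV = 39.848197
  t = 2.0000: CF_t = 1042.000000, DF = 0.900158, PV = 937.964707
Price P = sum_t PV_t = 977.812904
First compute Macaulay numerator sum_t t * PV_t:
  t * PV_t at t = 1.0000: 39.848197
  t * PV_t at t = 2.0000: 1875.929413
Macaulay duration D = 1915.777611 / 977.812904 = 1.959248
Modified duration = D / (1 + y/m) = 1.959248 / (1 + 0.054000) = 1.858869


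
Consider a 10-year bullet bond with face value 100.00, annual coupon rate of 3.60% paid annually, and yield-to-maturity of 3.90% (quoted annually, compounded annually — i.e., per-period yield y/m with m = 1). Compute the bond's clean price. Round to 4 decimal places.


Answer: Price = 97.5546

Derivation:
Coupon per period c = face * coupon_rate / m = 3.600000
Periods per year m = 1; per-period yield y/m = 0.039000
Number of cashflows N = 10
Cashflows (t years, CF_t, discount factor 1/(1+y/m)^(m*t), PV):
  t = 1.0000: CF_t = 3.600000, DF = 0.962464, PV = 3.464870
  t = 2.0000: CF_t = 3.600000, DF = 0.926337, PV = 3.334812
  t = 3.0000: CF_t = 3.600000, DF = 0.891566, PV = 3.209637
  t = 4.0000: CF_t = 3.600000, DF = 0.858100, PV = 3.089159
  t = 5.0000: CF_t = 3.600000, DF = 0.825890, PV = 2.973204
  t = 6.0000: CF_t = 3.600000, DF = 0.794889, PV = 2.861602
  t = 7.0000: CF_t = 3.600000, DF = 0.765052, PV = 2.754189
  t = 8.0000: CF_t = 3.600000, DF = 0.736335, PV = 2.650807
  t = 9.0000: CF_t = 3.600000, DF = 0.708696, PV = 2.551306
  t = 10.0000: CF_t = 103.600000, DF = 0.682094, PV = 70.664986
Price P = sum_t PV_t = 97.554573


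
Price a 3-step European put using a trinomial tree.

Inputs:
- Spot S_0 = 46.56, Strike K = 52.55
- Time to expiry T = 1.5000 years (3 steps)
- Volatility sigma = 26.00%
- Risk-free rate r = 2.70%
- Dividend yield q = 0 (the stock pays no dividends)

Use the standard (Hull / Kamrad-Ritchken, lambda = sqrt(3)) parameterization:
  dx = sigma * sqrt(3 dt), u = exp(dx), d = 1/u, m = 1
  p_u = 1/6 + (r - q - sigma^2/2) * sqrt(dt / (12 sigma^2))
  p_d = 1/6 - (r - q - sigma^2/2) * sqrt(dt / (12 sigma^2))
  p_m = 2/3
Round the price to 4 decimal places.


Answer: Price = V(0,0) = 8.4714

Derivation:
dt = T/N = 0.500000; dx = sigma*sqrt(3*dt) = 0.318434
u = exp(dx) = 1.374972; d = 1/u = 0.727287
p_u = 0.161328, p_m = 0.666667, p_d = 0.172005
Discount per step: exp(-r*dt) = 0.986591
Stock lattice S(k, j) with j the centered position index:
  k=0: S(0,+0) = 46.5600
  k=1: S(1,-1) = 33.8625; S(1,+0) = 46.5600; S(1,+1) = 64.0187
  k=2: S(2,-2) = 24.6278; S(2,-1) = 33.8625; S(2,+0) = 46.5600; S(2,+1) = 64.0187; S(2,+2) = 88.0240
  k=3: S(3,-3) = 17.9115; S(3,-2) = 24.6278; S(3,-1) = 33.8625; S(3,+0) = 46.5600; S(3,+1) = 64.0187; S(3,+2) = 88.0240; S(3,+3) = 121.0305
Terminal payoffs V(N, j) = max(K - S_T, 0):
  V(3,-3) = 34.638539; V(3,-2) = 27.922235; V(3,-1) = 18.687502; V(3,+0) = 5.990000; V(3,+1) = 0.000000; V(3,+2) = 0.000000; V(3,+3) = 0.000000
Backward induction: V(k, j) = exp(-r*dt) * [p_u * V(k+1, j+1) + p_m * V(k+1, j) + p_d * V(k+1, j-1)]
  V(2,-2) = exp(-r*dt) * [p_u*18.687502 + p_m*27.922235 + p_d*34.638539] = 27.217723
  V(2,-1) = exp(-r*dt) * [p_u*5.990000 + p_m*18.687502 + p_d*27.922235] = 17.983045
  V(2,+0) = exp(-r*dt) * [p_u*0.000000 + p_m*5.990000 + p_d*18.687502] = 7.111033
  V(2,+1) = exp(-r*dt) * [p_u*0.000000 + p_m*0.000000 + p_d*5.990000] = 1.016496
  V(2,+2) = exp(-r*dt) * [p_u*0.000000 + p_m*0.000000 + p_d*0.000000] = 0.000000
  V(1,-1) = exp(-r*dt) * [p_u*7.111033 + p_m*17.983045 + p_d*27.217723] = 17.578578
  V(1,+0) = exp(-r*dt) * [p_u*1.016496 + p_m*7.111033 + p_d*17.983045] = 7.890611
  V(1,+1) = exp(-r*dt) * [p_u*0.000000 + p_m*1.016496 + p_d*7.111033] = 1.875311
  V(0,+0) = exp(-r*dt) * [p_u*1.875311 + p_m*7.890611 + p_d*17.578578] = 8.471417


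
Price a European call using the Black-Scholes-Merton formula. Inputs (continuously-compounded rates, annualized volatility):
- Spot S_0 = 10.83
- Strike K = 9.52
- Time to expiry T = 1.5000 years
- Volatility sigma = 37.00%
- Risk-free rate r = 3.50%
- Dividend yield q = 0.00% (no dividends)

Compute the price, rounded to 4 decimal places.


Answer: Price = 2.8166

Derivation:
d1 = (ln(S/K) + (r - q + 0.5*sigma^2) * T) / (sigma * sqrt(T)) = 0.62693744
d2 = d1 - sigma * sqrt(T) = 0.17378184
exp(-rT) = 0.94885432; exp(-qT) = 1.00000000
C = S_0 * exp(-qT) * N(d1) - K * exp(-rT) * N(d2)
N(d1) = 0.73464988; N(d2) = 0.56898154
C = 10.8300 * 1.00000000 * 0.73464988 - 9.5200 * 0.94885432 * 0.56898154 = 2.8166


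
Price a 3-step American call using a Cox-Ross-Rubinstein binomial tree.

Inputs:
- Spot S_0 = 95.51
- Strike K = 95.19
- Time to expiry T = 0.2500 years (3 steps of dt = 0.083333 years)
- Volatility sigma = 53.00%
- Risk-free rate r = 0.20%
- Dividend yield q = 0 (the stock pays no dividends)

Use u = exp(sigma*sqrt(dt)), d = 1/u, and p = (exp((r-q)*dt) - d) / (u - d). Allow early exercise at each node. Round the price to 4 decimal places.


dt = T/N = 0.083333
u = exp(sigma*sqrt(dt)) = 1.165322; d = 1/u = 0.858132
p = (exp((r-q)*dt) - d) / (u - d) = 0.462368
Discount per step: exp(-r*dt) = 0.999833
Stock lattice S(k, i) with i counting down-moves:
  k=0: S(0,0) = 95.5100
  k=1: S(1,0) = 111.2999; S(1,1) = 81.9601
  k=2: S(2,0) = 129.7003; S(2,1) = 95.5100; S(2,2) = 70.3326
  k=3: S(3,0) = 151.1427; S(3,1) = 111.2999; S(3,2) = 81.9601; S(3,3) = 60.3546
Terminal payoffs V(N, i) = max(S_T - K, 0):
  V(3,0) = 55.952699; V(3,1) = 16.109946; V(3,2) = 0.000000; V(3,3) = 0.000000
Backward induction: V(k, i) = exp(-r*dt) * [p * V(k+1, i) + (1-p) * V(k+1, i+1)]; then take max(V_cont, immediate exercise) for American.
  V(2,0) = exp(-r*dt) * [p*55.952699 + (1-p)*16.109946] = 34.526189; exercise = 34.510325; V(2,0) = max -> 34.526189
  V(2,1) = exp(-r*dt) * [p*16.109946 + (1-p)*0.000000] = 7.447476; exercise = 0.320000; V(2,1) = max -> 7.447476
  V(2,2) = exp(-r*dt) * [p*0.000000 + (1-p)*0.000000] = 0.000000; exercise = 0.000000; V(2,2) = max -> 0.000000
  V(1,0) = exp(-r*dt) * [p*34.526189 + (1-p)*7.447476] = 19.964467; exercise = 16.109946; V(1,0) = max -> 19.964467
  V(1,1) = exp(-r*dt) * [p*7.447476 + (1-p)*0.000000] = 3.442897; exercise = 0.000000; V(1,1) = max -> 3.442897
  V(0,0) = exp(-r*dt) * [p*19.964467 + (1-p)*3.442897] = 11.080089; exercise = 0.320000; V(0,0) = max -> 11.080089

Answer: Price = V(0,0) = 11.0801


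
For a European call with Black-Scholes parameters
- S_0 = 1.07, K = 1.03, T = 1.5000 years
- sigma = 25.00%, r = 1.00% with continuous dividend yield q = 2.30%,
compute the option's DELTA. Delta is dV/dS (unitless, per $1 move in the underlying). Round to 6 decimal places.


d1 = 0.2138399523; d2 = -0.0923462655
phi(d1) = 0.3899244425; exp(-qT) = 0.9660883397; exp(-rT) = 0.9851119396
N(d1) = 0.5846640660
Delta = exp(-qT) * N(d1) = 0.9660883397 * 0.5846640660 = 0.564837

Answer: Delta = 0.564837


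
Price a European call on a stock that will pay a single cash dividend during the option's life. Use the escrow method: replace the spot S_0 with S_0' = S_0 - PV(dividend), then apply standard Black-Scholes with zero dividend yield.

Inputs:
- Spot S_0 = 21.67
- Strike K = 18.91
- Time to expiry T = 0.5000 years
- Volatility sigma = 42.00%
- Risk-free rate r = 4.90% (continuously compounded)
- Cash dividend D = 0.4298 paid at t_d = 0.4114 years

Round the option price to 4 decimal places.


PV(D) = D * exp(-r * t_d) = 0.4298 * 0.98004323 = 0.42122258
S_0' = S_0 - PV(D) = 21.6700 - 0.42122258 = 21.24877742
d1 = (ln(S_0'/K) + (r + sigma^2/2)*T) / (sigma*sqrt(T)) = 0.62362938
d2 = d1 - sigma*sqrt(T) = 0.32664454
exp(-rT) = 0.97579769
N(d1) = 0.73356450; N(d2) = 0.62803162
C = S_0' * N(d1) - K * exp(-rT) * N(d2) = 21.24877742 * 0.73356450 - 18.9100 * 0.97579769 * 0.62803162 = 3.9987

Answer: Price = 3.9987


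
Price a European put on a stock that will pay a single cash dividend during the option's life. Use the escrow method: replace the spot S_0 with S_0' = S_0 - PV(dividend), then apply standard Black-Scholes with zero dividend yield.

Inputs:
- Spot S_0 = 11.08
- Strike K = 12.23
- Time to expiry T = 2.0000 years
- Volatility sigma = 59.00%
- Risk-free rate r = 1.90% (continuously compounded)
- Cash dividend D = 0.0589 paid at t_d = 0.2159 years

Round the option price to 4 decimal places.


PV(D) = D * exp(-r * t_d) = 0.0589 * 0.99590630 = 0.05865888
S_0' = S_0 - PV(D) = 11.0800 - 0.05865888 = 11.02134112
d1 = (ln(S_0'/K) + (r + sigma^2/2)*T) / (sigma*sqrt(T)) = 0.33802286
d2 = d1 - sigma*sqrt(T) = -0.49636314
exp(-rT) = 0.96271294
N(-d1) = 0.36767298; N(-d2) = 0.69018089
P = K * exp(-rT) * N(-d2) - S_0' * N(-d1) = 12.2300 * 0.96271294 * 0.69018089 - 11.02134112 * 0.36767298 = 4.0739

Answer: Price = 4.0739


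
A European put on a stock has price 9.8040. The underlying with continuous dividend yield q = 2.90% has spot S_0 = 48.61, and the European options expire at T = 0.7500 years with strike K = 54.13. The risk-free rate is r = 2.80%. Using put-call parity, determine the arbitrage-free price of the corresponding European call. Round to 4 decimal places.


Put-call parity: C - P = S_0 * exp(-qT) - K * exp(-rT).
S_0 * exp(-qT) = 48.6100 * 0.97848483 = 47.56414738
K * exp(-rT) = 54.1300 * 0.97921896 = 53.00512255
C = P + S*exp(-qT) - K*exp(-rT)
C = 9.8040 + 47.56414738 - 53.00512255 = 4.3630

Answer: Call price = 4.3630


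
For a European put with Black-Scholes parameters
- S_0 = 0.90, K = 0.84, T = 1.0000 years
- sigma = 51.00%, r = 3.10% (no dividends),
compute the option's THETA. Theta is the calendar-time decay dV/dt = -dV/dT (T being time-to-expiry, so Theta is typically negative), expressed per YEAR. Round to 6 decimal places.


d1 = 0.4510644539; d2 = -0.0589355461
phi(d1) = 0.3603541057; exp(-qT) = 1.0000000000; exp(-rT) = 0.9694755731
Theta = -S*exp(-qT)*phi(d1)*sigma/(2*sqrt(T)) + r*K*exp(-rT)*N(-d2) - q*S*exp(-qT)*N(-d1)
N(-d1) = 0.3259715479; N(-d2) = 0.5234982772; sqrt(T) = 1.0000000000
Term 1 = -0.9000 * 1.0000000000 * 0.3603541057 * 0.5100 / (2 * 1.0000000000) = -0.0827012673
Term 2 = 0.0310 * 0.8400 * 0.9694755731 * 0.5234982772 = 0.0132157894
Term 3 = 0 (no dividend yield, q = 0)
Theta = -0.0827012673 + (0.0132157894) + (0.0000000000) = -0.069485

Answer: Theta = -0.069485


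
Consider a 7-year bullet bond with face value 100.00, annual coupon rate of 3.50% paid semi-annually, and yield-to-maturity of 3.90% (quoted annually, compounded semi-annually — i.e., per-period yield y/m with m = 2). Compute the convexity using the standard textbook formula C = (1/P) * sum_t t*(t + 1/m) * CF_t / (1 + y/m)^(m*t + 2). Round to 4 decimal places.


Answer: Convexity = 43.4366

Derivation:
Coupon per period c = face * coupon_rate / m = 1.750000
Periods per year m = 2; per-period yield y/m = 0.019500
Number of cashflows N = 14
Cashflows (t years, CF_t, discount factor 1/(1+y/m)^(m*t), PV):
  t = 0.5000: CF_t = 1.750000, DF = 0.980873, PV = 1.716528
  t = 1.0000: CF_t = 1.750000, DF = 0.962112, PV = 1.683696
  t = 1.5000: CF_t = 1.750000, DF = 0.943709, PV = 1.651492
  t = 2.0000: CF_t = 1.750000, DF = 0.925659, PV = 1.619903
  t = 2.5000: CF_t = 1.750000, DF = 0.907954, PV = 1.588920
  t = 3.0000: CF_t = 1.750000, DF = 0.890588, PV = 1.558528
  t = 3.5000: CF_t = 1.750000, DF = 0.873553, PV = 1.528718
  t = 4.0000: CF_t = 1.750000, DF = 0.856845, PV = 1.499478
  t = 4.5000: CF_t = 1.750000, DF = 0.840456, PV = 1.470798
  t = 5.0000: CF_t = 1.750000, DF = 0.824380, PV = 1.442666
  t = 5.5000: CF_t = 1.750000, DF = 0.808613, PV = 1.415072
  t = 6.0000: CF_t = 1.750000, DF = 0.793146, PV = 1.388006
  t = 6.5000: CF_t = 1.750000, DF = 0.777976, PV = 1.361457
  t = 7.0000: CF_t = 101.750000, DF = 0.763095, PV = 77.644947
Price P = sum_t PV_t = 97.570208
Convexity numerator sum_t t*(t + 1/m) * CF_t / (1+y/m)^(m*t + 2):
  t = 0.5000: term = 0.825746
  t = 1.0000: term = 2.429855
  t = 1.5000: term = 4.766759
  t = 2.0000: term = 7.792641
  t = 2.5000: term = 11.465387
  t = 3.0000: term = 15.744523
  t = 3.5000: term = 20.591169
  t = 4.0000: term = 25.967985
  t = 4.5000: term = 31.839119
  t = 5.0000: term = 38.170160
  t = 5.5000: term = 44.928094
  t = 6.0000: term = 52.081254
  t = 6.5000: term = 59.599277
  t = 7.0000: term = 3921.913759
Convexity = (1/P) * sum = 4238.115728 / 97.570208 = 43.436576


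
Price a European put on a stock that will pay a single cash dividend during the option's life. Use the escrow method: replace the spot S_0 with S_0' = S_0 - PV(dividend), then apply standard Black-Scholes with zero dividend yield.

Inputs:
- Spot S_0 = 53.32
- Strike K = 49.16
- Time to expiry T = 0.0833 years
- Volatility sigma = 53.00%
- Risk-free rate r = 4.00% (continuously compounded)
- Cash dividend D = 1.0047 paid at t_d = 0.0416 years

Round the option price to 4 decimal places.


Answer: Price = 1.7069

Derivation:
PV(D) = D * exp(-r * t_d) = 1.0047 * 0.99833738 = 1.00302957
S_0' = S_0 - PV(D) = 53.3200 - 1.00302957 = 52.31697043
d1 = (ln(S_0'/K) + (r + sigma^2/2)*T) / (sigma*sqrt(T)) = 0.50515399
d2 = d1 - sigma*sqrt(T) = 0.35218677
exp(-rT) = 0.99667354
N(-d1) = 0.30672534; N(-d2) = 0.36234910
P = K * exp(-rT) * N(-d2) - S_0' * N(-d1) = 49.1600 * 0.99667354 * 0.36234910 - 52.31697043 * 0.30672534 = 1.7069


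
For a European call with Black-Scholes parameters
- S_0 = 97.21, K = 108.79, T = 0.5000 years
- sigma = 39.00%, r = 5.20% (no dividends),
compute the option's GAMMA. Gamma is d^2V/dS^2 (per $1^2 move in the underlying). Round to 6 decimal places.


d1 = -0.1759456875; d2 = -0.4517173321
phi(d1) = 0.3928148194; exp(-qT) = 1.0000000000; exp(-rT) = 0.9743350896
Gamma = exp(-qT) * phi(d1) / (S * sigma * sqrt(T)) = 1.0000000000 * 0.3928148194 / (97.2100 * 0.3900 * 0.7071067812) = 0.014653

Answer: Gamma = 0.014653


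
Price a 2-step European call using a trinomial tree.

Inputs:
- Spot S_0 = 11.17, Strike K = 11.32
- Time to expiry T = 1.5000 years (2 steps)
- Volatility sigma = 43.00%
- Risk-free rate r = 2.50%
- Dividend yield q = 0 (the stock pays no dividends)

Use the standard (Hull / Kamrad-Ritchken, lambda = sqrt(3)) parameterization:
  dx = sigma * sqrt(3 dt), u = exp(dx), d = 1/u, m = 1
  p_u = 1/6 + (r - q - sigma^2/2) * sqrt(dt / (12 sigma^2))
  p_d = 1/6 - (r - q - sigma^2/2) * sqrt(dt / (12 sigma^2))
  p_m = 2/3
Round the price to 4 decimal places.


dt = T/N = 0.750000; dx = sigma*sqrt(3*dt) = 0.645000
u = exp(dx) = 1.905987; d = 1/u = 0.524663
p_u = 0.127452, p_m = 0.666667, p_d = 0.205882
Discount per step: exp(-r*dt) = 0.981425
Stock lattice S(k, j) with j the centered position index:
  k=0: S(0,+0) = 11.1700
  k=1: S(1,-1) = 5.8605; S(1,+0) = 11.1700; S(1,+1) = 21.2899
  k=2: S(2,-2) = 3.0748; S(2,-1) = 5.8605; S(2,+0) = 11.1700; S(2,+1) = 21.2899; S(2,+2) = 40.5782
Terminal payoffs V(N, j) = max(S_T - K, 0):
  V(2,-2) = 0.000000; V(2,-1) = 0.000000; V(2,+0) = 0.000000; V(2,+1) = 9.969875; V(2,+2) = 29.258226
Backward induction: V(k, j) = exp(-r*dt) * [p_u * V(k+1, j+1) + p_m * V(k+1, j) + p_d * V(k+1, j-1)]
  V(1,-1) = exp(-r*dt) * [p_u*0.000000 + p_m*0.000000 + p_d*0.000000] = 0.000000
  V(1,+0) = exp(-r*dt) * [p_u*9.969875 + p_m*0.000000 + p_d*0.000000] = 1.247073
  V(1,+1) = exp(-r*dt) * [p_u*29.258226 + p_m*9.969875 + p_d*0.000000] = 10.182860
  V(0,+0) = exp(-r*dt) * [p_u*10.182860 + p_m*1.247073 + p_d*0.000000] = 2.089653

Answer: Price = V(0,0) = 2.0897


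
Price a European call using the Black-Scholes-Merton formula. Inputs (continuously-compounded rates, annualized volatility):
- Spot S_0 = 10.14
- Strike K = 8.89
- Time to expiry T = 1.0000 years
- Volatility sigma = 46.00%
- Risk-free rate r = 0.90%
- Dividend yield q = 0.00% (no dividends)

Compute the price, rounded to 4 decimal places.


Answer: Price = 2.4667

Derivation:
d1 = (ln(S/K) + (r - q + 0.5*sigma^2) * T) / (sigma * sqrt(T)) = 0.53556728
d2 = d1 - sigma * sqrt(T) = 0.07556728
exp(-rT) = 0.99104038; exp(-qT) = 1.00000000
C = S_0 * exp(-qT) * N(d1) - K * exp(-rT) * N(d2)
N(d1) = 0.70387118; N(d2) = 0.53011832
C = 10.1400 * 1.00000000 * 0.70387118 - 8.8900 * 0.99104038 * 0.53011832 = 2.4667


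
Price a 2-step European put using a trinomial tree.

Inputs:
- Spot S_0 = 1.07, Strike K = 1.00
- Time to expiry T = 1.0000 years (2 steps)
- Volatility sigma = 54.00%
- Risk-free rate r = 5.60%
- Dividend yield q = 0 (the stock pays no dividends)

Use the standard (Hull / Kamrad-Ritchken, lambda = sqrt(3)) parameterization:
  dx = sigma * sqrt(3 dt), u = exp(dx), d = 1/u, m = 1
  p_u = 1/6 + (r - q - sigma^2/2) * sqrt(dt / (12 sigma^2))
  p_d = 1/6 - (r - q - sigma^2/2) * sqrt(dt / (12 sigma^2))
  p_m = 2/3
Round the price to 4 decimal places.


dt = T/N = 0.500000; dx = sigma*sqrt(3*dt) = 0.661362
u = exp(dx) = 1.937430; d = 1/u = 0.516148
p_u = 0.132722, p_m = 0.666667, p_d = 0.200612
Discount per step: exp(-r*dt) = 0.972388
Stock lattice S(k, j) with j the centered position index:
  k=0: S(0,+0) = 1.0700
  k=1: S(1,-1) = 0.5523; S(1,+0) = 1.0700; S(1,+1) = 2.0730
  k=2: S(2,-2) = 0.2851; S(2,-1) = 0.5523; S(2,+0) = 1.0700; S(2,+1) = 2.0730; S(2,+2) = 4.0164
Terminal payoffs V(N, j) = max(K - S_T, 0):
  V(2,-2) = 0.714943; V(2,-1) = 0.447722; V(2,+0) = 0.000000; V(2,+1) = 0.000000; V(2,+2) = 0.000000
Backward induction: V(k, j) = exp(-r*dt) * [p_u * V(k+1, j+1) + p_m * V(k+1, j) + p_d * V(k+1, j-1)]
  V(1,-1) = exp(-r*dt) * [p_u*0.000000 + p_m*0.447722 + p_d*0.714943] = 0.429705
  V(1,+0) = exp(-r*dt) * [p_u*0.000000 + p_m*0.000000 + p_d*0.447722] = 0.087338
  V(1,+1) = exp(-r*dt) * [p_u*0.000000 + p_m*0.000000 + p_d*0.000000] = 0.000000
  V(0,+0) = exp(-r*dt) * [p_u*0.000000 + p_m*0.087338 + p_d*0.429705] = 0.140442

Answer: Price = V(0,0) = 0.1404


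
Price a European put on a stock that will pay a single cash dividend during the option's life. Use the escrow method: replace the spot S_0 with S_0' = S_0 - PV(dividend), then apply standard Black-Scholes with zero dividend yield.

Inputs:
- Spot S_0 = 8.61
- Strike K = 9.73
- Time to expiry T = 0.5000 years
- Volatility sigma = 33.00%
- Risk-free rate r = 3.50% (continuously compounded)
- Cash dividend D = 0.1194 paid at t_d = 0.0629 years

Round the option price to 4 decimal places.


PV(D) = D * exp(-r * t_d) = 0.1194 * 0.99780092 = 0.11913743
S_0' = S_0 - PV(D) = 8.6100 - 0.11913743 = 8.49086257
d1 = (ln(S_0'/K) + (r + sigma^2/2)*T) / (sigma*sqrt(T)) = -0.39211558
d2 = d1 - sigma*sqrt(T) = -0.62546082
exp(-rT) = 0.98265224
N(-d1) = 0.65251359; N(-d2) = 0.73416567
P = K * exp(-rT) * N(-d2) - S_0' * N(-d1) = 9.7300 * 0.98265224 * 0.73416567 - 8.49086257 * 0.65251359 = 1.4791

Answer: Price = 1.4791


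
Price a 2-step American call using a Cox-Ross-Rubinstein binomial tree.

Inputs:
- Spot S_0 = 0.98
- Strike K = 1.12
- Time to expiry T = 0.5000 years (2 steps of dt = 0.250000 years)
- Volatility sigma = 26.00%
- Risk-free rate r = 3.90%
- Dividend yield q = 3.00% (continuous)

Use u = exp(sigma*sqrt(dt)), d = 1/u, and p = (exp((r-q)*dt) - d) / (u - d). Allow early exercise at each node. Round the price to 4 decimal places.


dt = T/N = 0.250000
u = exp(sigma*sqrt(dt)) = 1.138828; d = 1/u = 0.878095
p = (exp((r-q)*dt) - d) / (u - d) = 0.476185
Discount per step: exp(-r*dt) = 0.990297
Stock lattice S(k, i) with i counting down-moves:
  k=0: S(0,0) = 0.9800
  k=1: S(1,0) = 1.1161; S(1,1) = 0.8605
  k=2: S(2,0) = 1.2710; S(2,1) = 0.9800; S(2,2) = 0.7556
Terminal payoffs V(N, i) = max(S_T - K, 0):
  V(2,0) = 0.150991; V(2,1) = 0.000000; V(2,2) = 0.000000
Backward induction: V(k, i) = exp(-r*dt) * [p * V(k+1, i) + (1-p) * V(k+1, i+1)]; then take max(V_cont, immediate exercise) for American.
  V(1,0) = exp(-r*dt) * [p*0.150991 + (1-p)*0.000000] = 0.071202; exercise = 0.000000; V(1,0) = max -> 0.071202
  V(1,1) = exp(-r*dt) * [p*0.000000 + (1-p)*0.000000] = 0.000000; exercise = 0.000000; V(1,1) = max -> 0.000000
  V(0,0) = exp(-r*dt) * [p*0.071202 + (1-p)*0.000000] = 0.033576; exercise = 0.000000; V(0,0) = max -> 0.033576

Answer: Price = V(0,0) = 0.0336


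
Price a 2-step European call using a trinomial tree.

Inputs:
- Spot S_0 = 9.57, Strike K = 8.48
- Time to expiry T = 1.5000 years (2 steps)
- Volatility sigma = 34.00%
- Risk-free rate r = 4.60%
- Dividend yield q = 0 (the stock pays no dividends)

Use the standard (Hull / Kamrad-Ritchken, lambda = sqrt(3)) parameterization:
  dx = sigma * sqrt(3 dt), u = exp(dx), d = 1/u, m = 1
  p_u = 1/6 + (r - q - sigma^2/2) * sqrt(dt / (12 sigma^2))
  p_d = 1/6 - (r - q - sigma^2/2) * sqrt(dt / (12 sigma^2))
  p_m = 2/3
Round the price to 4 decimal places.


Answer: Price = V(0,0) = 2.3953

Derivation:
dt = T/N = 0.750000; dx = sigma*sqrt(3*dt) = 0.510000
u = exp(dx) = 1.665291; d = 1/u = 0.600496
p_u = 0.157990, p_m = 0.666667, p_d = 0.175343
Discount per step: exp(-r*dt) = 0.966088
Stock lattice S(k, j) with j the centered position index:
  k=0: S(0,+0) = 9.5700
  k=1: S(1,-1) = 5.7467; S(1,+0) = 9.5700; S(1,+1) = 15.9368
  k=2: S(2,-2) = 3.4509; S(2,-1) = 5.7467; S(2,+0) = 9.5700; S(2,+1) = 15.9368; S(2,+2) = 26.5395
Terminal payoffs V(N, j) = max(S_T - K, 0):
  V(2,-2) = 0.000000; V(2,-1) = 0.000000; V(2,+0) = 1.090000; V(2,+1) = 7.456837; V(2,+2) = 18.059474
Backward induction: V(k, j) = exp(-r*dt) * [p_u * V(k+1, j+1) + p_m * V(k+1, j) + p_d * V(k+1, j-1)]
  V(1,-1) = exp(-r*dt) * [p_u*1.090000 + p_m*0.000000 + p_d*0.000000] = 0.166369
  V(1,+0) = exp(-r*dt) * [p_u*7.456837 + p_m*1.090000 + p_d*0.000000] = 1.840180
  V(1,+1) = exp(-r*dt) * [p_u*18.059474 + p_m*7.456837 + p_d*1.090000] = 7.743747
  V(0,+0) = exp(-r*dt) * [p_u*7.743747 + p_m*1.840180 + p_d*0.166369] = 2.395314


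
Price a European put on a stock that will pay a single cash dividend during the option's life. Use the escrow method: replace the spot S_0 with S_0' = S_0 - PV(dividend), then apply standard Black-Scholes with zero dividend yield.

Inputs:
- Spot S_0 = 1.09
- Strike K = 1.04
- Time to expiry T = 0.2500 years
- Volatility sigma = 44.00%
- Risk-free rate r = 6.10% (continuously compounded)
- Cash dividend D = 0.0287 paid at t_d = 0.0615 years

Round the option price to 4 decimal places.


PV(D) = D * exp(-r * t_d) = 0.0287 * 0.99625553 = 0.02859253
S_0' = S_0 - PV(D) = 1.0900 - 0.02859253 = 1.06140747
d1 = (ln(S_0'/K) + (r + sigma^2/2)*T) / (sigma*sqrt(T)) = 0.27193233
d2 = d1 - sigma*sqrt(T) = 0.05193233
exp(-rT) = 0.98486569
N(-d1) = 0.39283703; N(-d2) = 0.47929131
P = K * exp(-rT) * N(-d2) - S_0' * N(-d1) = 1.0400 * 0.98486569 * 0.47929131 - 1.06140747 * 0.39283703 = 0.0740

Answer: Price = 0.0740


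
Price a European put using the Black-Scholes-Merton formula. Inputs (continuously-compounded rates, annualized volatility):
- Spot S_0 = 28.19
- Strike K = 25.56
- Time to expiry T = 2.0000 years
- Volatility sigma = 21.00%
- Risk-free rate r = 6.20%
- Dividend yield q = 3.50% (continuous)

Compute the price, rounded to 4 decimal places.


d1 = (ln(S/K) + (r - q + 0.5*sigma^2) * T) / (sigma * sqrt(T)) = 0.66009656
d2 = d1 - sigma * sqrt(T) = 0.36311171
exp(-rT) = 0.88337984; exp(-qT) = 0.93239382
P = K * exp(-rT) * N(-d2) - S_0 * exp(-qT) * N(-d1)
N(-d1) = 0.25459593; N(-d2) = 0.35826072
P = 25.5600 * 0.88337984 * 0.35826072 - 28.1900 * 0.93239382 * 0.25459593 = 1.3974

Answer: Price = 1.3974


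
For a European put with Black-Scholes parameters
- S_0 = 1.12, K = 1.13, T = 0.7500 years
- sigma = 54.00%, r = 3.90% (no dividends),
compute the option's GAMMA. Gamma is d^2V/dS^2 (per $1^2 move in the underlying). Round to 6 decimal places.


Answer: Gamma = 0.732929

Derivation:
d1 = 0.2773655968; d2 = -0.1902881213
phi(d1) = 0.3838880251; exp(-qT) = 1.0000000000; exp(-rT) = 0.9711736407
Gamma = exp(-qT) * phi(d1) / (S * sigma * sqrt(T)) = 1.0000000000 * 0.3838880251 / (1.1200 * 0.5400 * 0.8660254038) = 0.732929


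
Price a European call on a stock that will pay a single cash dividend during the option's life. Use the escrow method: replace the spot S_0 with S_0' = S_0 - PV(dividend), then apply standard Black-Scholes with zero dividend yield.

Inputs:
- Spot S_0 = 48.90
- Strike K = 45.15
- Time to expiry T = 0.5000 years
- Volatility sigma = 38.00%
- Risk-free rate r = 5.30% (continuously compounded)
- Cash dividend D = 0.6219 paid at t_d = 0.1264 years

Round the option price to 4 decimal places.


Answer: Price = 7.3801

Derivation:
PV(D) = D * exp(-r * t_d) = 0.6219 * 0.99332319 = 0.61774769
S_0' = S_0 - PV(D) = 48.9000 - 0.61774769 = 48.28225231
d1 = (ln(S_0'/K) + (r + sigma^2/2)*T) / (sigma*sqrt(T)) = 0.48259579
d2 = d1 - sigma*sqrt(T) = 0.21389521
exp(-rT) = 0.97384804
N(d1) = 0.68530861; N(d2) = 0.58468561
C = S_0' * N(d1) - K * exp(-rT) * N(d2) = 48.28225231 * 0.68530861 - 45.1500 * 0.97384804 * 0.58468561 = 7.3801


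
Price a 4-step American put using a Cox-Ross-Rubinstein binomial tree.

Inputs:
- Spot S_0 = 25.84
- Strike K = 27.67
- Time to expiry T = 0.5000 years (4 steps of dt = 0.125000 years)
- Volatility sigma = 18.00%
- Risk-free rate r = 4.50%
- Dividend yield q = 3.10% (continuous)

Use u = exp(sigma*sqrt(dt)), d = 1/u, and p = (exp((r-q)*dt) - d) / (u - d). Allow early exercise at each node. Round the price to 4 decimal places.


Answer: Price = V(0,0) = 2.4069

Derivation:
dt = T/N = 0.125000
u = exp(sigma*sqrt(dt)) = 1.065708; d = 1/u = 0.938343
p = (exp((r-q)*dt) - d) / (u - d) = 0.497848
Discount per step: exp(-r*dt) = 0.994391
Stock lattice S(k, i) with i counting down-moves:
  k=0: S(0,0) = 25.8400
  k=1: S(1,0) = 27.5379; S(1,1) = 24.2468
  k=2: S(2,0) = 29.3474; S(2,1) = 25.8400; S(2,2) = 22.7518
  k=3: S(3,0) = 31.2757; S(3,1) = 27.5379; S(3,2) = 24.2468; S(3,3) = 21.3490
  k=4: S(4,0) = 33.3308; S(4,1) = 29.3474; S(4,2) = 25.8400; S(4,3) = 22.7518; S(4,4) = 20.0327
Terminal payoffs V(N, i) = max(K - S_T, 0):
  V(4,0) = 0.000000; V(4,1) = 0.000000; V(4,2) = 1.830000; V(4,3) = 4.918196; V(4,4) = 7.637314
Backward induction: V(k, i) = exp(-r*dt) * [p * V(k+1, i) + (1-p) * V(k+1, i+1)]; then take max(V_cont, immediate exercise) for American.
  V(3,0) = exp(-r*dt) * [p*0.000000 + (1-p)*0.000000] = 0.000000; exercise = 0.000000; V(3,0) = max -> 0.000000
  V(3,1) = exp(-r*dt) * [p*0.000000 + (1-p)*1.830000] = 0.913785; exercise = 0.132099; V(3,1) = max -> 0.913785
  V(3,2) = exp(-r*dt) * [p*1.830000 + (1-p)*4.918196] = 3.361782; exercise = 3.423214; V(3,2) = max -> 3.423214
  V(3,3) = exp(-r*dt) * [p*4.918196 + (1-p)*7.637314] = 6.248362; exercise = 6.321001; V(3,3) = max -> 6.321001
  V(2,0) = exp(-r*dt) * [p*0.000000 + (1-p)*0.913785] = 0.456285; exercise = 0.000000; V(2,0) = max -> 0.456285
  V(2,1) = exp(-r*dt) * [p*0.913785 + (1-p)*3.423214] = 2.161707; exercise = 1.830000; V(2,1) = max -> 2.161707
  V(2,2) = exp(-r*dt) * [p*3.423214 + (1-p)*6.321001] = 4.850981; exercise = 4.918196; V(2,2) = max -> 4.918196
  V(1,0) = exp(-r*dt) * [p*0.456285 + (1-p)*2.161707] = 1.305304; exercise = 0.132099; V(1,0) = max -> 1.305304
  V(1,1) = exp(-r*dt) * [p*2.161707 + (1-p)*4.918196] = 3.525995; exercise = 3.423214; V(1,1) = max -> 3.525995
  V(0,0) = exp(-r*dt) * [p*1.305304 + (1-p)*3.525995] = 2.406853; exercise = 1.830000; V(0,0) = max -> 2.406853


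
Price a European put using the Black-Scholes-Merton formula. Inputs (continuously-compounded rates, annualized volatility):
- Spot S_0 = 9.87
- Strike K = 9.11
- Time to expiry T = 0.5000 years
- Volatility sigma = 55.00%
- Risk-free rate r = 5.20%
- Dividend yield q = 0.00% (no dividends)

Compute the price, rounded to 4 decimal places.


d1 = (ln(S/K) + (r - q + 0.5*sigma^2) * T) / (sigma * sqrt(T)) = 0.46733881
d2 = d1 - sigma * sqrt(T) = 0.07843008
exp(-rT) = 0.97433509; exp(-qT) = 1.00000000
P = K * exp(-rT) * N(-d2) - S_0 * exp(-qT) * N(-d1)
N(-d1) = 0.32012875; N(-d2) = 0.46874297
P = 9.1100 * 0.97433509 * 0.46874297 - 9.8700 * 1.00000000 * 0.32012875 = 1.0010

Answer: Price = 1.0010


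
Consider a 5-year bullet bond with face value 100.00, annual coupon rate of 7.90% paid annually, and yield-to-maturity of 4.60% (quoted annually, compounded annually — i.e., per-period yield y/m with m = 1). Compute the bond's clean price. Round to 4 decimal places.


Answer: Price = 114.4466

Derivation:
Coupon per period c = face * coupon_rate / m = 7.900000
Periods per year m = 1; per-period yield y/m = 0.046000
Number of cashflows N = 5
Cashflows (t years, CF_t, discount factor 1/(1+y/m)^(m*t), PV):
  t = 1.0000: CF_t = 7.900000, DF = 0.956023, PV = 7.552581
  t = 2.0000: CF_t = 7.900000, DF = 0.913980, PV = 7.220441
  t = 3.0000: CF_t = 7.900000, DF = 0.873786, PV = 6.902907
  t = 4.0000: CF_t = 7.900000, DF = 0.835359, PV = 6.599338
  t = 5.0000: CF_t = 107.900000, DF = 0.798623, PV = 86.171375
Price P = sum_t PV_t = 114.446642


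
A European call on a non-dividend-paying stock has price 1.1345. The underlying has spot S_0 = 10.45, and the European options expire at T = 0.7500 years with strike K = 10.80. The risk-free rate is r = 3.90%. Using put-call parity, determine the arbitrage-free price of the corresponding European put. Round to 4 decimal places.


Put-call parity: C - P = S_0 * exp(-qT) - K * exp(-rT).
S_0 * exp(-qT) = 10.4500 * 1.00000000 = 10.45000000
K * exp(-rT) = 10.8000 * 0.97117364 = 10.48867532
P = C - S*exp(-qT) + K*exp(-rT)
P = 1.1345 - 10.45000000 + 10.48867532 = 1.1732

Answer: Put price = 1.1732


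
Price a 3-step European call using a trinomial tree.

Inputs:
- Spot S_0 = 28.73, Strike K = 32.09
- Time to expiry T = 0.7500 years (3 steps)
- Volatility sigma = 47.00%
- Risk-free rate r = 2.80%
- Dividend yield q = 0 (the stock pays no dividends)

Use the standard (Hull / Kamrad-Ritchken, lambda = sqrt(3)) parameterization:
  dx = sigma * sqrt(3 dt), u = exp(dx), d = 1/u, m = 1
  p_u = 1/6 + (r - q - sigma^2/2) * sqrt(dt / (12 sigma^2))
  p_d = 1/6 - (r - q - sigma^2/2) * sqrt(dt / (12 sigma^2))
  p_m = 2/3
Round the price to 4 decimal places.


Answer: Price = V(0,0) = 3.6304

Derivation:
dt = T/N = 0.250000; dx = sigma*sqrt(3*dt) = 0.407032
u = exp(dx) = 1.502352; d = 1/u = 0.665623
p_u = 0.141346, p_m = 0.666667, p_d = 0.191987
Discount per step: exp(-r*dt) = 0.993024
Stock lattice S(k, j) with j the centered position index:
  k=0: S(0,+0) = 28.7300
  k=1: S(1,-1) = 19.1233; S(1,+0) = 28.7300; S(1,+1) = 43.1626
  k=2: S(2,-2) = 12.7289; S(2,-1) = 19.1233; S(2,+0) = 28.7300; S(2,+1) = 43.1626; S(2,+2) = 64.8454
  k=3: S(3,-3) = 8.4727; S(3,-2) = 12.7289; S(3,-1) = 19.1233; S(3,+0) = 28.7300; S(3,+1) = 43.1626; S(3,+2) = 64.8454; S(3,+3) = 97.4206
Terminal payoffs V(N, j) = max(S_T - K, 0):
  V(3,-3) = 0.000000; V(3,-2) = 0.000000; V(3,-1) = 0.000000; V(3,+0) = 0.000000; V(3,+1) = 11.072576; V(3,+2) = 32.755386; V(3,+3) = 65.330600
Backward induction: V(k, j) = exp(-r*dt) * [p_u * V(k+1, j+1) + p_m * V(k+1, j) + p_d * V(k+1, j-1)]
  V(2,-2) = exp(-r*dt) * [p_u*0.000000 + p_m*0.000000 + p_d*0.000000] = 0.000000
  V(2,-1) = exp(-r*dt) * [p_u*0.000000 + p_m*0.000000 + p_d*0.000000] = 0.000000
  V(2,+0) = exp(-r*dt) * [p_u*11.072576 + p_m*0.000000 + p_d*0.000000] = 1.554149
  V(2,+1) = exp(-r*dt) * [p_u*32.755386 + p_m*11.072576 + p_d*0.000000] = 11.927778
  V(2,+2) = exp(-r*dt) * [p_u*65.330600 + p_m*32.755386 + p_d*11.072576] = 32.965379
  V(1,-1) = exp(-r*dt) * [p_u*1.554149 + p_m*0.000000 + p_d*0.000000] = 0.218141
  V(1,+0) = exp(-r*dt) * [p_u*11.927778 + p_m*1.554149 + p_d*0.000000] = 2.703057
  V(1,+1) = exp(-r*dt) * [p_u*32.965379 + p_m*11.927778 + p_d*1.554149] = 12.819706
  V(0,+0) = exp(-r*dt) * [p_u*12.819706 + p_m*2.703057 + p_d*0.218141] = 3.630433
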